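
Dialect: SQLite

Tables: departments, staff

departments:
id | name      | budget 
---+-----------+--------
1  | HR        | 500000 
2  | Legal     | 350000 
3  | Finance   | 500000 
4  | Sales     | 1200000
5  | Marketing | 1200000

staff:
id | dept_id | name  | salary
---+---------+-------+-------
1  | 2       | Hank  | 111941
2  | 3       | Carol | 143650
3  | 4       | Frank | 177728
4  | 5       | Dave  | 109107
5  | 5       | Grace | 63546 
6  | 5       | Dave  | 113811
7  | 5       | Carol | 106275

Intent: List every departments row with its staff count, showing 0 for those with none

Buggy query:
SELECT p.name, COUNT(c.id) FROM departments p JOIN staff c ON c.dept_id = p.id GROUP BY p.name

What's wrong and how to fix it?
Bug: An inner join excludes parents with zero children

Fix: Switch to LEFT JOIN to retain unmatched parent rows

Corrected query:
SELECT p.name, COUNT(c.id) FROM departments p LEFT JOIN staff c ON c.dept_id = p.id GROUP BY p.name

Result:
name      | COUNT(c.id)
----------+------------
Finance   | 1          
HR        | 0          
Legal     | 1          
Marketing | 4          
Sales     | 1          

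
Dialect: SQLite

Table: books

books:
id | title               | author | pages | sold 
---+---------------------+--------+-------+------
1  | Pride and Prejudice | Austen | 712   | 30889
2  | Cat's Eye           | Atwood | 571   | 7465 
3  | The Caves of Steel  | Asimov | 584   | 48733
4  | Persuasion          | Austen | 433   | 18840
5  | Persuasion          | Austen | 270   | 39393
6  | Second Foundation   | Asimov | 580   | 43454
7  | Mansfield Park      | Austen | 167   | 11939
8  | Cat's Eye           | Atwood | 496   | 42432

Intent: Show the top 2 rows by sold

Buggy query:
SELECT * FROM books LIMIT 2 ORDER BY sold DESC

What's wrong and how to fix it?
Bug: LIMIT must come after ORDER BY

Fix: Swap the clauses: ORDER BY first, then LIMIT

Corrected query:
SELECT * FROM books ORDER BY sold DESC LIMIT 2

Result:
id | title              | author | pages | sold 
---+--------------------+--------+-------+------
3  | The Caves of Steel | Asimov | 584   | 48733
6  | Second Foundation  | Asimov | 580   | 43454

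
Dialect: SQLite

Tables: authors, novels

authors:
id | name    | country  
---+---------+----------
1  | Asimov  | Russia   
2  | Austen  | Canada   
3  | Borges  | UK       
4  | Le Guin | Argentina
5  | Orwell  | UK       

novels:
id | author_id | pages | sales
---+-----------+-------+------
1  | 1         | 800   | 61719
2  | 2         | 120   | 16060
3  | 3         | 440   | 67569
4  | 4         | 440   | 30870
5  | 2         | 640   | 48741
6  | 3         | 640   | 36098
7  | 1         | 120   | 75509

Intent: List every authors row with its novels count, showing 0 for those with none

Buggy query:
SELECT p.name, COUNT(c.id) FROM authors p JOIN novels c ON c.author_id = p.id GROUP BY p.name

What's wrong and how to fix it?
Bug: An inner join excludes parents with zero children

Fix: Use LEFT JOIN so parents without children still appear (COUNT(c.id) gives 0)

Corrected query:
SELECT p.name, COUNT(c.id) FROM authors p LEFT JOIN novels c ON c.author_id = p.id GROUP BY p.name

Result:
name    | COUNT(c.id)
--------+------------
Asimov  | 2          
Austen  | 2          
Borges  | 2          
Le Guin | 1          
Orwell  | 0          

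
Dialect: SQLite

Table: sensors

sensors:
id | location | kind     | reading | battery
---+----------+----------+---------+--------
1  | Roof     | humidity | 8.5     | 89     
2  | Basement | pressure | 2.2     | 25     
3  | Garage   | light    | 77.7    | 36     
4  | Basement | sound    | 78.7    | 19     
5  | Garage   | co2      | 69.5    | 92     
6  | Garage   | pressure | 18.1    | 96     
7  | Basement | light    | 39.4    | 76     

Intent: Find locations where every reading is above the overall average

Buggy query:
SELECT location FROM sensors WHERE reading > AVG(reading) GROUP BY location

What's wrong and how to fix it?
Bug: WHERE evaluates per row before aggregation, so AVG() is unavailable

Fix: Use a subquery for AVG and a HAVING MIN(...) filter so the condition holds for every row in the group

Corrected query:
SELECT location FROM sensors GROUP BY location HAVING MIN(reading) > (SELECT AVG(reading) FROM sensors)

Result:
(no rows)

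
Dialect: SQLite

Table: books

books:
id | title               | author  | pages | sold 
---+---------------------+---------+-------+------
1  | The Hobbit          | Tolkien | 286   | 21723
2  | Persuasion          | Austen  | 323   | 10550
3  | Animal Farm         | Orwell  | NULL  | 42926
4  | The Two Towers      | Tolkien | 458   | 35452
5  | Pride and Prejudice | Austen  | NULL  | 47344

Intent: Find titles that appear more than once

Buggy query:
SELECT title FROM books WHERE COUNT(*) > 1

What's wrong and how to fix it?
Bug: WHERE can't reference COUNT(*); aggregates are computed after WHERE

Fix: GROUP BY title, then filter groups with HAVING COUNT(*) > 1

Corrected query:
SELECT title FROM books GROUP BY title HAVING COUNT(*) > 1

Result:
(no rows)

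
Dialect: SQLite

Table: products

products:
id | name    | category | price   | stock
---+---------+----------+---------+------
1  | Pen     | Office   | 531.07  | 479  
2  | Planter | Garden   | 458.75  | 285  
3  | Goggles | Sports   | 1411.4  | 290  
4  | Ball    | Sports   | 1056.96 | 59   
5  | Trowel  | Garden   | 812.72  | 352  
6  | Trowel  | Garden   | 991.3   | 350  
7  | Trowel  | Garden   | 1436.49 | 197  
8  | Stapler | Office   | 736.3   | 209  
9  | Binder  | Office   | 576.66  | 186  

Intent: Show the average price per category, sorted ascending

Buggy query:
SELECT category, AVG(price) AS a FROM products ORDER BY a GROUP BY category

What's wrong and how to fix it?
Bug: GROUP BY must precede ORDER BY

Fix: Reorder: SELECT … FROM … GROUP BY … ORDER BY …

Corrected query:
SELECT category, AVG(price) AS a FROM products GROUP BY category ORDER BY a

Result:
category | a         
---------+-----------
Office   | 614.676667
Garden   | 924.815   
Sports   | 1234.18   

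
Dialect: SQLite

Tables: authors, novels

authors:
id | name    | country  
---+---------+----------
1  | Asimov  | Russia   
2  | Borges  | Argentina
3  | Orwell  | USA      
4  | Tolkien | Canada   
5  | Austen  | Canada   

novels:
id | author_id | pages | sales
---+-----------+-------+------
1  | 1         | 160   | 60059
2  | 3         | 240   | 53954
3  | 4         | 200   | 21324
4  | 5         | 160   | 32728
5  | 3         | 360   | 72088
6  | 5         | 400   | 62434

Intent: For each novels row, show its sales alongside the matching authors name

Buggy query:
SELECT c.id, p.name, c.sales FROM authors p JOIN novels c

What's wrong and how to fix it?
Bug: Missing join condition: each novels row is matched to all authors rows instead of just its own

Fix: Specify the join condition linking the foreign key to the parent id

Corrected query:
SELECT c.id, p.name, c.sales FROM authors p JOIN novels c ON c.author_id = p.id

Result:
id | name    | sales
---+---------+------
1  | Asimov  | 60059
2  | Orwell  | 53954
3  | Tolkien | 21324
4  | Austen  | 32728
5  | Orwell  | 72088
6  | Austen  | 62434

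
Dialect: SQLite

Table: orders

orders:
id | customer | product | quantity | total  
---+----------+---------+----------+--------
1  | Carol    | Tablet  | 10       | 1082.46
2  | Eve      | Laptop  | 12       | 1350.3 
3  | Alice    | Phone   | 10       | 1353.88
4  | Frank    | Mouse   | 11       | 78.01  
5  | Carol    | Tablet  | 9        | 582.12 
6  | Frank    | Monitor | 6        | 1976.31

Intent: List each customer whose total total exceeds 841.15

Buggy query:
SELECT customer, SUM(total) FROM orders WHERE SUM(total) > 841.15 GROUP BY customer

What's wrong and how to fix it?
Bug: WHERE runs before GROUP BY, so aggregates aren't available there

Fix: Move the aggregate condition to a HAVING clause

Corrected query:
SELECT customer, SUM(total) FROM orders GROUP BY customer HAVING SUM(total) > 841.15

Result:
customer | SUM(total)
---------+-----------
Alice    | 1353.88   
Carol    | 1664.58   
Eve      | 1350.3    
Frank    | 2054.32   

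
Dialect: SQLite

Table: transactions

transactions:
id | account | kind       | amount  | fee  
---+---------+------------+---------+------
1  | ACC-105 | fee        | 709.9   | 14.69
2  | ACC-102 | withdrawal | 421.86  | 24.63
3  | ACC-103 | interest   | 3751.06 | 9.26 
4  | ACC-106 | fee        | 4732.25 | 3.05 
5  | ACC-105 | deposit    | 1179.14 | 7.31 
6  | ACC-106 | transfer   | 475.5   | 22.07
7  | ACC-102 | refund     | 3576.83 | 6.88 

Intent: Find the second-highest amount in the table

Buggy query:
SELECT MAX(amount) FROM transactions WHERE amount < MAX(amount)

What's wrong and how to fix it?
Bug: The inner MAX is an aggregate inside WHERE, which is not allowed

Fix: Compute the overall MAX in a subquery, then take MAX of rows below it

Corrected query:
SELECT MAX(amount) FROM transactions WHERE amount < (SELECT MAX(amount) FROM transactions)

Result:
MAX(amount)
-----------
3751.06    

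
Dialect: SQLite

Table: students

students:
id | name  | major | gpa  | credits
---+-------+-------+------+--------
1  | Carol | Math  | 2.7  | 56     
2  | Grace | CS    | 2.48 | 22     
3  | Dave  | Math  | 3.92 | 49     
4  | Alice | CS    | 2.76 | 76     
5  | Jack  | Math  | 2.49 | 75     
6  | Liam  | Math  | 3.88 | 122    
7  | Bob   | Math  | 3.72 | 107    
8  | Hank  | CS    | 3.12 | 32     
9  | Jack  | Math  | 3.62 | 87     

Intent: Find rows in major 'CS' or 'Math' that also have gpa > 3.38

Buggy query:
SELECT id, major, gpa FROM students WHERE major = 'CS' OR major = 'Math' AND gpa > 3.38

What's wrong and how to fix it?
Bug: Without parentheses, AND is evaluated before OR, so the gpa filter only applies to the 'Math' branch

Fix: Add parentheses around the OR so the AND applies to both alternatives

Corrected query:
SELECT id, major, gpa FROM students WHERE (major = 'CS' OR major = 'Math') AND gpa > 3.38

Result:
id | major | gpa 
---+-------+-----
3  | Math  | 3.92
6  | Math  | 3.88
7  | Math  | 3.72
9  | Math  | 3.62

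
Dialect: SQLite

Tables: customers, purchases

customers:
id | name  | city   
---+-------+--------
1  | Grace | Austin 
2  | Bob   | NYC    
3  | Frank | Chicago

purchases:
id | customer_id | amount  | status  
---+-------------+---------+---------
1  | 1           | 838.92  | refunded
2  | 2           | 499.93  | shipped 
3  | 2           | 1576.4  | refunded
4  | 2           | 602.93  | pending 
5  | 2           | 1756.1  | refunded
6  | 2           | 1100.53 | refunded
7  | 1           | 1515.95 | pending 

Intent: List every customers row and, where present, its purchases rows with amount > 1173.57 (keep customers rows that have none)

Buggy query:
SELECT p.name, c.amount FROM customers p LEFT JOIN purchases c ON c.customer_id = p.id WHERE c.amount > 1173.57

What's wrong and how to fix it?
Bug: Filtering c.amount in WHERE discards the NULL rows produced by LEFT JOIN, turning it into an inner join

Fix: Put 'c.amount > 1173.57' in the JOIN's ON clause instead of WHERE

Corrected query:
SELECT p.name, c.amount FROM customers p LEFT JOIN purchases c ON c.customer_id = p.id AND c.amount > 1173.57

Result:
name  | amount 
------+--------
Grace | 1515.95
Bob   | 1576.4 
Bob   | 1756.1 
Frank | NULL   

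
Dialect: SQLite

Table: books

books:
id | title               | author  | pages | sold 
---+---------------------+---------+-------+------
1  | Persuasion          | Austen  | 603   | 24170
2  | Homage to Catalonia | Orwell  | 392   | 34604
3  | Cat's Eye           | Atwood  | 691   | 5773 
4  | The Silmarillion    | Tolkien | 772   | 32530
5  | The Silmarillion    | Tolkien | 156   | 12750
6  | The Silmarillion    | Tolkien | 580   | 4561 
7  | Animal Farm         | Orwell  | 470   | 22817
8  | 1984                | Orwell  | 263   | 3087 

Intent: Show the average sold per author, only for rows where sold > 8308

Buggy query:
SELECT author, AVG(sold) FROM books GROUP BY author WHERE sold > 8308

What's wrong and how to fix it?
Bug: WHERE cannot follow GROUP BY

Fix: Move the WHERE clause before GROUP BY

Corrected query:
SELECT author, AVG(sold) FROM books WHERE sold > 8308 GROUP BY author

Result:
author  | AVG(sold)
--------+----------
Austen  | 24170    
Orwell  | 28710.5  
Tolkien | 22640    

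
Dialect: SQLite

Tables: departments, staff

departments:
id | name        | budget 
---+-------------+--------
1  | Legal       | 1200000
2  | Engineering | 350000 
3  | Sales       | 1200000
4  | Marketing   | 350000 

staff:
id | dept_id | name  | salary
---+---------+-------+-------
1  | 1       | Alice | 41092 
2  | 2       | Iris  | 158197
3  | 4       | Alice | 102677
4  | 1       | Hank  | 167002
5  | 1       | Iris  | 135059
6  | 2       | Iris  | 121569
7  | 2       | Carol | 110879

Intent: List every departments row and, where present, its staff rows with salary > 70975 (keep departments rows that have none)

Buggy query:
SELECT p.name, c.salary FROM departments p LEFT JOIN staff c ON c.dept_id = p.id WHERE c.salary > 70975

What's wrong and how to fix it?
Bug: Filtering c.salary in WHERE discards the NULL rows produced by LEFT JOIN, turning it into an inner join

Fix: Put 'c.salary > 70975' in the JOIN's ON clause instead of WHERE

Corrected query:
SELECT p.name, c.salary FROM departments p LEFT JOIN staff c ON c.dept_id = p.id AND c.salary > 70975

Result:
name        | salary
------------+-------
Legal       | 135059
Legal       | 167002
Engineering | 110879
Engineering | 121569
Engineering | 158197
Sales       | NULL  
Marketing   | 102677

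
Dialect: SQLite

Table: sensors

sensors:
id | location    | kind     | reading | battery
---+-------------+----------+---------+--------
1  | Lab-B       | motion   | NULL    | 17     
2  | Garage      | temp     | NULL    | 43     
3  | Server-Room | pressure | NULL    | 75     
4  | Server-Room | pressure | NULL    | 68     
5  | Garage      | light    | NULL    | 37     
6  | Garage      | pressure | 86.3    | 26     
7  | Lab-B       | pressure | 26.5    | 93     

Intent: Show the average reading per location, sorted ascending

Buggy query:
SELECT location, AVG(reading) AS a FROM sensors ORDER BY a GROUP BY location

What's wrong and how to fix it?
Bug: ORDER BY appears before GROUP BY; SQL clause order requires GROUP BY first

Fix: Move ORDER BY to the end, after GROUP BY

Corrected query:
SELECT location, AVG(reading) AS a FROM sensors GROUP BY location ORDER BY a

Result:
location    | a   
------------+-----
Server-Room | NULL
Lab-B       | 26.5
Garage      | 86.3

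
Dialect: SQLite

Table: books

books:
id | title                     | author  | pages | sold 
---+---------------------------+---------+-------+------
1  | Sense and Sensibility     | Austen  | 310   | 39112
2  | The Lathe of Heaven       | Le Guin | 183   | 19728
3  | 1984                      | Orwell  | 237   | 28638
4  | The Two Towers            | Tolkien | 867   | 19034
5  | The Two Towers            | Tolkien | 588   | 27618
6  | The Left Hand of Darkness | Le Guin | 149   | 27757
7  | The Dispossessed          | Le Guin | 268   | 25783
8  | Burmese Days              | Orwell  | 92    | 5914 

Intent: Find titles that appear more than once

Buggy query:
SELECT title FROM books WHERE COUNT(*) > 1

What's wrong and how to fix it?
Bug: COUNT(*) is an aggregate and cannot be used in WHERE

Fix: GROUP BY title, then filter groups with HAVING COUNT(*) > 1

Corrected query:
SELECT title FROM books GROUP BY title HAVING COUNT(*) > 1

Result:
title         
--------------
The Two Towers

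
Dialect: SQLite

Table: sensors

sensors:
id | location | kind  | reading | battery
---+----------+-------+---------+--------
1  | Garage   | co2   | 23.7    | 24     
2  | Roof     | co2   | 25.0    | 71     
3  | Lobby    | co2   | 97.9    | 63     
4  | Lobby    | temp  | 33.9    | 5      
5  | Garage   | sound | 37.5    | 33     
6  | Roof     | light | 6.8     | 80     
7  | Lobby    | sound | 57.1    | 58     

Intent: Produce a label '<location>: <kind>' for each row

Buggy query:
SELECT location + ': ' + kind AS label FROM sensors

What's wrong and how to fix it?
Bug: '+' is numeric addition; on text columns SQLite converts them to 0 instead of concatenating

Fix: Use the || operator for string concatenation

Corrected query:
SELECT location || ': ' || kind AS label FROM sensors

Result:
label        
-------------
Garage: co2  
Roof: co2    
Lobby: co2   
Lobby: temp  
Garage: sound
Roof: light  
Lobby: sound 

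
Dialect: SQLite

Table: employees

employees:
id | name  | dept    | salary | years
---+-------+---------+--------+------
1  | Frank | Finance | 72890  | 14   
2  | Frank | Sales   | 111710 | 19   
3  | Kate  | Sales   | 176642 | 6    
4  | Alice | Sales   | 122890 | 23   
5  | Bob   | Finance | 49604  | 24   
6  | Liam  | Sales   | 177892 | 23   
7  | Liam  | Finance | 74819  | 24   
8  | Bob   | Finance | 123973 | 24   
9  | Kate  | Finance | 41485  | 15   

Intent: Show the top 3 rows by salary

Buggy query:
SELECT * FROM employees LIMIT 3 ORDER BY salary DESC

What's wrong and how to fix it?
Bug: LIMIT must come after ORDER BY

Fix: Sort with ORDER BY, then apply LIMIT

Corrected query:
SELECT * FROM employees ORDER BY salary DESC LIMIT 3

Result:
id | name | dept    | salary | years
---+------+---------+--------+------
6  | Liam | Sales   | 177892 | 23   
3  | Kate | Sales   | 176642 | 6    
8  | Bob  | Finance | 123973 | 24   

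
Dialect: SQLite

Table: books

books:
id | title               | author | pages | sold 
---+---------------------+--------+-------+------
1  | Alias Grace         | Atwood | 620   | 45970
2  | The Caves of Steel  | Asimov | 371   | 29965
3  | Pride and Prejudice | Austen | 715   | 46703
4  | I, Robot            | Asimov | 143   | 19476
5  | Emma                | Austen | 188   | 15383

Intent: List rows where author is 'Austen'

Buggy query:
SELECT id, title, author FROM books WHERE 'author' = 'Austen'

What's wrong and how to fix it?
Bug: Single quotes denote string literals in SQL; the column name is being compared as a constant string

Fix: Remove the quotes around the column name (or use double quotes for an identifier)

Corrected query:
SELECT id, title, author FROM books WHERE author = 'Austen'

Result:
id | title               | author
---+---------------------+-------
3  | Pride and Prejudice | Austen
5  | Emma                | Austen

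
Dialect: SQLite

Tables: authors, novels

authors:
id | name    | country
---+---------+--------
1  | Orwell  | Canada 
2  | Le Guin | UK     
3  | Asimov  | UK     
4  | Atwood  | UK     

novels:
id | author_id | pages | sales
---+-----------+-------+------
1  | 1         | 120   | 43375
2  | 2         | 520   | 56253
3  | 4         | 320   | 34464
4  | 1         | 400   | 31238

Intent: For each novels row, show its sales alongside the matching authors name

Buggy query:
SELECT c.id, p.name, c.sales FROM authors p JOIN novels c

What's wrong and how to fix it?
Bug: Missing join condition: each novels row is matched to all authors rows instead of just its own

Fix: Specify the join condition linking the foreign key to the parent id

Corrected query:
SELECT c.id, p.name, c.sales FROM authors p JOIN novels c ON c.author_id = p.id

Result:
id | name    | sales
---+---------+------
1  | Orwell  | 43375
2  | Le Guin | 56253
3  | Atwood  | 34464
4  | Orwell  | 31238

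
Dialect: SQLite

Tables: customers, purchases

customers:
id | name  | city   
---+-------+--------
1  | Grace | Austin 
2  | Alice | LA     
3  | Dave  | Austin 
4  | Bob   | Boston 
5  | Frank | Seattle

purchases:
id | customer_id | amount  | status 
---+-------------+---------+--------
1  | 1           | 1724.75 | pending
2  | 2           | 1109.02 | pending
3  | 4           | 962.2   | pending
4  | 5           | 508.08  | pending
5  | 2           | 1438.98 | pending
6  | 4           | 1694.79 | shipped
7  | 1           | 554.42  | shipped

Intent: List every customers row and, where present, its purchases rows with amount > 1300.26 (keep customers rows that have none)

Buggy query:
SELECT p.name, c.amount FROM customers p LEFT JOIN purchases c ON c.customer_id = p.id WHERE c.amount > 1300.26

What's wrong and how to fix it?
Bug: A WHERE condition on the right-hand table after LEFT JOIN drops unmatched parents

Fix: Move the right-table condition into the ON clause so unmatched parents are kept

Corrected query:
SELECT p.name, c.amount FROM customers p LEFT JOIN purchases c ON c.customer_id = p.id AND c.amount > 1300.26

Result:
name  | amount 
------+--------
Grace | 1724.75
Alice | 1438.98
Dave  | NULL   
Bob   | 1694.79
Frank | NULL   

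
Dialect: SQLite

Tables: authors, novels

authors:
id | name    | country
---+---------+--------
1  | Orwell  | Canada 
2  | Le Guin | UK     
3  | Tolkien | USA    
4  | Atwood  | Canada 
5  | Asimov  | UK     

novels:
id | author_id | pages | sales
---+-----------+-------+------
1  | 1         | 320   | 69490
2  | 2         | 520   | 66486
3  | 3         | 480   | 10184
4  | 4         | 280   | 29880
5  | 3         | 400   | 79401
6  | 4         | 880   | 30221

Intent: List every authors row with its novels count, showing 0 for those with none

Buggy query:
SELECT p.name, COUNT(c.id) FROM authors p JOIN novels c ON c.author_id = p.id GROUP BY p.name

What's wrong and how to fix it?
Bug: INNER JOIN drops authors rows that have no matching novels rows

Fix: Switch to LEFT JOIN to retain unmatched parent rows

Corrected query:
SELECT p.name, COUNT(c.id) FROM authors p LEFT JOIN novels c ON c.author_id = p.id GROUP BY p.name

Result:
name    | COUNT(c.id)
--------+------------
Asimov  | 0          
Atwood  | 2          
Le Guin | 1          
Orwell  | 1          
Tolkien | 2          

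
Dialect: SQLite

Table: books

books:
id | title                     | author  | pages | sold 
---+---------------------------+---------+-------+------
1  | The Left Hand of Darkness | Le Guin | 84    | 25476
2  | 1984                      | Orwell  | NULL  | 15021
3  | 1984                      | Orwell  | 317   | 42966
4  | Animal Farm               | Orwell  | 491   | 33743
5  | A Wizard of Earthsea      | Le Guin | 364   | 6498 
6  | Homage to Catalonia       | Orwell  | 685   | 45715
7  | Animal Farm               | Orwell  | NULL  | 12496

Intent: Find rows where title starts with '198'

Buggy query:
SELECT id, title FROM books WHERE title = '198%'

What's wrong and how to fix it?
Bug: Wildcards only work with LIKE; '=' treats '%' as a literal character

Fix: Use LIKE for wildcard pattern matching

Corrected query:
SELECT id, title FROM books WHERE title LIKE '198%'

Result:
id | title
---+------
2  | 1984 
3  | 1984 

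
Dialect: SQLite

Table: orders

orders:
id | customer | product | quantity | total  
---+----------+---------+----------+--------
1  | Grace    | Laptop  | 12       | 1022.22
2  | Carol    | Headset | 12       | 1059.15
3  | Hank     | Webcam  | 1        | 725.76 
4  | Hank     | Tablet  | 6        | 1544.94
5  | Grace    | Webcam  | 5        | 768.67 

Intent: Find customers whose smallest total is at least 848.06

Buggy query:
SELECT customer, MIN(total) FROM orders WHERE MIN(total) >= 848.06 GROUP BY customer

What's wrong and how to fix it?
Bug: MIN() in WHERE is a misuse of aggregate

Fix: Use HAVING for the per-group MIN condition

Corrected query:
SELECT customer, MIN(total) FROM orders GROUP BY customer HAVING MIN(total) >= 848.06

Result:
customer | MIN(total)
---------+-----------
Carol    | 1059.15   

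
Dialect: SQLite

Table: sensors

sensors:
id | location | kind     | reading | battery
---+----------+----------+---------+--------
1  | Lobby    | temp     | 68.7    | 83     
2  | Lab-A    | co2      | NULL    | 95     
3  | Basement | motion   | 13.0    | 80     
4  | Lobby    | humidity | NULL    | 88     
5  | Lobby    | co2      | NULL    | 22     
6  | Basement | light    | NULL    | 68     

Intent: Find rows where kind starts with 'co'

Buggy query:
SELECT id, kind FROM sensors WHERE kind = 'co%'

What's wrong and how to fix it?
Bug: Wildcards only work with LIKE; '=' treats '%' as a literal character

Fix: Use LIKE for wildcard pattern matching

Corrected query:
SELECT id, kind FROM sensors WHERE kind LIKE 'co%'

Result:
id | kind
---+-----
2  | co2 
5  | co2 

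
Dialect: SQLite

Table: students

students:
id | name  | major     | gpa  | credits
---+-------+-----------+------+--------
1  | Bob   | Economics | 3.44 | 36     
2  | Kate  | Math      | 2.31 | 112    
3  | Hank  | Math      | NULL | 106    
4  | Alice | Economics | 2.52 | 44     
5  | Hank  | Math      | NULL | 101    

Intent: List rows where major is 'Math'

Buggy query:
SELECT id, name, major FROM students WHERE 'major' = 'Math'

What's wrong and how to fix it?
Bug: Single quotes denote string literals in SQL; the column name is being compared as a constant string

Fix: Reference the column as major without single quotes

Corrected query:
SELECT id, name, major FROM students WHERE major = 'Math'

Result:
id | name | major
---+------+------
2  | Kate | Math 
3  | Hank | Math 
5  | Hank | Math 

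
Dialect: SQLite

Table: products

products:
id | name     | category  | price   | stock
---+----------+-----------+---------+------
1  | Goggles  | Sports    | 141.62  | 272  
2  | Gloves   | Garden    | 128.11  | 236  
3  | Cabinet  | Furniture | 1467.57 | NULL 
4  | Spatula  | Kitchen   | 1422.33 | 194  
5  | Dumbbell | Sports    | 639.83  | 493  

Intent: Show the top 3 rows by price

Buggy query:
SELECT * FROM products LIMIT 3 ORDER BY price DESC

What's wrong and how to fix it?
Bug: LIMIT must come after ORDER BY

Fix: Swap the clauses: ORDER BY first, then LIMIT

Corrected query:
SELECT * FROM products ORDER BY price DESC LIMIT 3

Result:
id | name     | category  | price   | stock
---+----------+-----------+---------+------
3  | Cabinet  | Furniture | 1467.57 | NULL 
4  | Spatula  | Kitchen   | 1422.33 | 194  
5  | Dumbbell | Sports    | 639.83  | 493  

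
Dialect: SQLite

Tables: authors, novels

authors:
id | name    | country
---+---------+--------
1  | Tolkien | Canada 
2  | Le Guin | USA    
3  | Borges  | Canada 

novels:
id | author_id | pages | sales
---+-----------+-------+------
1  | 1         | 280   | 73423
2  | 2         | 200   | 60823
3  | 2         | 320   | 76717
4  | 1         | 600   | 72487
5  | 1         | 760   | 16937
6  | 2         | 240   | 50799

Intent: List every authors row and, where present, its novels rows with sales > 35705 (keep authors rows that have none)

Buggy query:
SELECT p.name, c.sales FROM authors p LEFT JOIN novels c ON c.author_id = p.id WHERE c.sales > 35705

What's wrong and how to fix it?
Bug: A WHERE condition on the right-hand table after LEFT JOIN drops unmatched parents

Fix: Put 'c.sales > 35705' in the JOIN's ON clause instead of WHERE

Corrected query:
SELECT p.name, c.sales FROM authors p LEFT JOIN novels c ON c.author_id = p.id AND c.sales > 35705

Result:
name    | sales
--------+------
Tolkien | 72487
Tolkien | 73423
Le Guin | 50799
Le Guin | 60823
Le Guin | 76717
Borges  | NULL 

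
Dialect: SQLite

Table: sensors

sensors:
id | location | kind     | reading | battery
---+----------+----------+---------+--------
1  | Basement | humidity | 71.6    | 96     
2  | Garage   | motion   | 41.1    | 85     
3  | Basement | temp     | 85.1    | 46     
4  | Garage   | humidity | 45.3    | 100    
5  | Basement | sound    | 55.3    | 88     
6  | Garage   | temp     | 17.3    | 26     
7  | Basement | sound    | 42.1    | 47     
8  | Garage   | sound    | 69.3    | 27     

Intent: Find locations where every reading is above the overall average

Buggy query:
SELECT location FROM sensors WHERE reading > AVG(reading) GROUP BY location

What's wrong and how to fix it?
Bug: WHERE evaluates per row before aggregation, so AVG() is unavailable

Fix: Compute the overall average in a scalar subquery and compare each group's MIN against it in HAVING

Corrected query:
SELECT location FROM sensors GROUP BY location HAVING MIN(reading) > (SELECT AVG(reading) FROM sensors)

Result:
(no rows)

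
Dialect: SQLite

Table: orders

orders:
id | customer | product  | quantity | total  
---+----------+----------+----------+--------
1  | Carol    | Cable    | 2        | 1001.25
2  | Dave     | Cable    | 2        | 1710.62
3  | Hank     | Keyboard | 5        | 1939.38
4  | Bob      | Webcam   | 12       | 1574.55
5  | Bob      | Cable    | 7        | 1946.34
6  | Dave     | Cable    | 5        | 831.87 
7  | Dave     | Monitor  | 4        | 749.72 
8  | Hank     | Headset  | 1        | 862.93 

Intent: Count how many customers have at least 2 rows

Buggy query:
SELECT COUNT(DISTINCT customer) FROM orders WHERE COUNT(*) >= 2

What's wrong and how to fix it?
Bug: WHERE filters individual rows, not groups, so a group-level COUNT is invalid there

Fix: Group first with HAVING COUNT(*) >= 2, then COUNT the resulting groups

Corrected query:
SELECT COUNT(*) FROM (SELECT customer FROM orders GROUP BY customer HAVING COUNT(*) >= 2)

Result:
COUNT(*)
--------
3       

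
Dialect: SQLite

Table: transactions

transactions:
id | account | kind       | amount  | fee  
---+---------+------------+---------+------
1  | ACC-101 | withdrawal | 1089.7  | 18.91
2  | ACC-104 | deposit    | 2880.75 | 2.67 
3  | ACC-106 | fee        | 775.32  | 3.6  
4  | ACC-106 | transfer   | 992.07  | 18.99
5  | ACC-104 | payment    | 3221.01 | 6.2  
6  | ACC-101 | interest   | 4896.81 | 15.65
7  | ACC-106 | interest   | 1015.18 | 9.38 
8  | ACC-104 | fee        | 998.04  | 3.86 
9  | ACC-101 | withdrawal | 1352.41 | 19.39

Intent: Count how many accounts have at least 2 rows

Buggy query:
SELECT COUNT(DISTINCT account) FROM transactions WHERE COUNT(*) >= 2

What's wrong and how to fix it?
Bug: WHERE filters individual rows, not groups, so a group-level COUNT is invalid there

Fix: Use a subquery that GROUPs and filters with HAVING, then count its rows

Corrected query:
SELECT COUNT(*) FROM (SELECT account FROM transactions GROUP BY account HAVING COUNT(*) >= 2)

Result:
COUNT(*)
--------
3       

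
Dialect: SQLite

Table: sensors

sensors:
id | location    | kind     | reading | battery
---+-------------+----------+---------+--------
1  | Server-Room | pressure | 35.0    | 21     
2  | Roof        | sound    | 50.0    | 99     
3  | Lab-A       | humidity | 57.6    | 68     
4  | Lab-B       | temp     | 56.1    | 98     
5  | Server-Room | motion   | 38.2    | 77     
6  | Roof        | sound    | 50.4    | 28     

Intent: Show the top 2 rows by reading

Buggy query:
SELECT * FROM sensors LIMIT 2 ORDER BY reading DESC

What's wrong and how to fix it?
Bug: LIMIT must come after ORDER BY

Fix: Swap the clauses: ORDER BY first, then LIMIT

Corrected query:
SELECT * FROM sensors ORDER BY reading DESC LIMIT 2

Result:
id | location | kind     | reading | battery
---+----------+----------+---------+--------
3  | Lab-A    | humidity | 57.6    | 68     
4  | Lab-B    | temp     | 56.1    | 98     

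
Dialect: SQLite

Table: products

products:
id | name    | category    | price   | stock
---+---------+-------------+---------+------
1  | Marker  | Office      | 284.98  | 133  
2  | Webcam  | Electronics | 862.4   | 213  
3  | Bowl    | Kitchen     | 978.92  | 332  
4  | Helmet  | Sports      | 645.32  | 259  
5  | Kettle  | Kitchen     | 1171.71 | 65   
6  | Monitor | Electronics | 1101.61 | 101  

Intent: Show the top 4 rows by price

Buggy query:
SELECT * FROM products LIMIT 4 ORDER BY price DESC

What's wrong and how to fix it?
Bug: ORDER BY cannot follow LIMIT; LIMIT is the final clause

Fix: Swap the clauses: ORDER BY first, then LIMIT

Corrected query:
SELECT * FROM products ORDER BY price DESC LIMIT 4

Result:
id | name    | category    | price   | stock
---+---------+-------------+---------+------
5  | Kettle  | Kitchen     | 1171.71 | 65   
6  | Monitor | Electronics | 1101.61 | 101  
3  | Bowl    | Kitchen     | 978.92  | 332  
2  | Webcam  | Electronics | 862.4   | 213  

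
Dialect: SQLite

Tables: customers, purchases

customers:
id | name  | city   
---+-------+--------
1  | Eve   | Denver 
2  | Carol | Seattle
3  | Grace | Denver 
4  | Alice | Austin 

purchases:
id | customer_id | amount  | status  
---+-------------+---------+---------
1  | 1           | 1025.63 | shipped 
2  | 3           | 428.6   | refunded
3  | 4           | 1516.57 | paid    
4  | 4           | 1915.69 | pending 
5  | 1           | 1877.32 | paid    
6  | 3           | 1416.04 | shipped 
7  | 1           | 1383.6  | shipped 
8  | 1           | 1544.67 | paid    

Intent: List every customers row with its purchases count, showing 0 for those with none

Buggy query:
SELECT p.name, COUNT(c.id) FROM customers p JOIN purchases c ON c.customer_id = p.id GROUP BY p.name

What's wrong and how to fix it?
Bug: INNER JOIN drops customers rows that have no matching purchases rows

Fix: Switch to LEFT JOIN to retain unmatched parent rows

Corrected query:
SELECT p.name, COUNT(c.id) FROM customers p LEFT JOIN purchases c ON c.customer_id = p.id GROUP BY p.name

Result:
name  | COUNT(c.id)
------+------------
Alice | 2          
Carol | 0          
Eve   | 4          
Grace | 2          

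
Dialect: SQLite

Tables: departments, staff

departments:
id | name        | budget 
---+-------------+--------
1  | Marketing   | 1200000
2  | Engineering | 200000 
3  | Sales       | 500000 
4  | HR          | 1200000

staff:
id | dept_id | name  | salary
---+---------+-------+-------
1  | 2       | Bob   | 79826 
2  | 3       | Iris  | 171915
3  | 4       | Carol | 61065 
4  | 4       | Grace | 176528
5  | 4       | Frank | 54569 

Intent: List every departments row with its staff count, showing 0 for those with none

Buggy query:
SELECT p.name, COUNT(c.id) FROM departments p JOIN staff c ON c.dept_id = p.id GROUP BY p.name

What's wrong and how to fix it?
Bug: INNER JOIN drops departments rows that have no matching staff rows

Fix: Use LEFT JOIN so parents without children still appear (COUNT(c.id) gives 0)

Corrected query:
SELECT p.name, COUNT(c.id) FROM departments p LEFT JOIN staff c ON c.dept_id = p.id GROUP BY p.name

Result:
name        | COUNT(c.id)
------------+------------
Engineering | 1          
HR          | 3          
Marketing   | 0          
Sales       | 1          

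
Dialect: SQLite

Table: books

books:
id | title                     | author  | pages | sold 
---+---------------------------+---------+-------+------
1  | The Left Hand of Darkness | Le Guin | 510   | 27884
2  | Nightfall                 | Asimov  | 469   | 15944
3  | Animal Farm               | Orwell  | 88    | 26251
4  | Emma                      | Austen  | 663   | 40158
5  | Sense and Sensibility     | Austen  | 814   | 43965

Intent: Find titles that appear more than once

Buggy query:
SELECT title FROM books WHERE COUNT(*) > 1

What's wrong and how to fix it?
Bug: WHERE can't reference COUNT(*); aggregates are computed after WHERE

Fix: Group first, then use HAVING for the count condition

Corrected query:
SELECT title FROM books GROUP BY title HAVING COUNT(*) > 1

Result:
(no rows)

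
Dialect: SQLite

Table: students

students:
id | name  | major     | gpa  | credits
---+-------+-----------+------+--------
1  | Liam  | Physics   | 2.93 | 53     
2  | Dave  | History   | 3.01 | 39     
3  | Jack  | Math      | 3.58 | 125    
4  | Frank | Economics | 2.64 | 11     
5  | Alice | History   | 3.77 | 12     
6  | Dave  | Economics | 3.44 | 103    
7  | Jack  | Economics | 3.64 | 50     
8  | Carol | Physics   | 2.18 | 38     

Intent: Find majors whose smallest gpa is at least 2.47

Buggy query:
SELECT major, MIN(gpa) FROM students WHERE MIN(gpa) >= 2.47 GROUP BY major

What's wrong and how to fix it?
Bug: MIN() in WHERE is a misuse of aggregate

Fix: Use HAVING for the per-group MIN condition

Corrected query:
SELECT major, MIN(gpa) FROM students GROUP BY major HAVING MIN(gpa) >= 2.47

Result:
major     | MIN(gpa)
----------+---------
Economics | 2.64    
History   | 3.01    
Math      | 3.58    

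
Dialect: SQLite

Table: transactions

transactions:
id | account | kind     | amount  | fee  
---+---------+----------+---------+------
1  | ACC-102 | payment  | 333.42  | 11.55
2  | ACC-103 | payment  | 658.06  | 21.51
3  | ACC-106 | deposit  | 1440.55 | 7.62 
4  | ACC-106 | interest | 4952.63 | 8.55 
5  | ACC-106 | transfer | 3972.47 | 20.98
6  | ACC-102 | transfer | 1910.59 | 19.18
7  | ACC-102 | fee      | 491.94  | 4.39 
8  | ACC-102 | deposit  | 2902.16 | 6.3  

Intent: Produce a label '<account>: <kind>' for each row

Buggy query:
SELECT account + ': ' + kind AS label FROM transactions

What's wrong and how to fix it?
Bug: '+' is numeric addition; on text columns SQLite converts them to 0 instead of concatenating

Fix: Replace + with || to concatenate text

Corrected query:
SELECT account || ': ' || kind AS label FROM transactions

Result:
label            
-----------------
ACC-102: payment 
ACC-103: payment 
ACC-106: deposit 
ACC-106: interest
ACC-106: transfer
ACC-102: transfer
ACC-102: fee     
ACC-102: deposit 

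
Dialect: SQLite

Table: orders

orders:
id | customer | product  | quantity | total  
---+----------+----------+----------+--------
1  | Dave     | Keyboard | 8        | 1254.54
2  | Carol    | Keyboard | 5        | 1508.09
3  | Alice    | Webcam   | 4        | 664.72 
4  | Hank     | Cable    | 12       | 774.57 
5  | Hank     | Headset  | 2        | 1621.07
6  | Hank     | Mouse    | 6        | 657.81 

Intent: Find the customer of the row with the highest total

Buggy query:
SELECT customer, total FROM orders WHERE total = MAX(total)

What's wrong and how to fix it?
Bug: WHERE is evaluated per row; an aggregate over the whole table isn't defined there

Fix: Wrap MAX in a scalar subquery so WHERE compares against a single value

Corrected query:
SELECT customer, total FROM orders WHERE total = (SELECT MAX(total) FROM orders)

Result:
customer | total  
---------+--------
Hank     | 1621.07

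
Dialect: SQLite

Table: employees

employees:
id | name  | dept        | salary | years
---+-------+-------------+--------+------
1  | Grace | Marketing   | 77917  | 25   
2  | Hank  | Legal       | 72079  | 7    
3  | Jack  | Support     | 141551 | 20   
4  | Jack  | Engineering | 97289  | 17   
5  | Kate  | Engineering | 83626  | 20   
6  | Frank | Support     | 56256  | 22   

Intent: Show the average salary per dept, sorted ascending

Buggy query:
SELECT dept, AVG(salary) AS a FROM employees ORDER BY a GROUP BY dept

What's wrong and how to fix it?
Bug: GROUP BY must precede ORDER BY

Fix: Move ORDER BY to the end, after GROUP BY

Corrected query:
SELECT dept, AVG(salary) AS a FROM employees GROUP BY dept ORDER BY a

Result:
dept        | a      
------------+--------
Legal       | 72079  
Marketing   | 77917  
Engineering | 90457.5
Support     | 98903.5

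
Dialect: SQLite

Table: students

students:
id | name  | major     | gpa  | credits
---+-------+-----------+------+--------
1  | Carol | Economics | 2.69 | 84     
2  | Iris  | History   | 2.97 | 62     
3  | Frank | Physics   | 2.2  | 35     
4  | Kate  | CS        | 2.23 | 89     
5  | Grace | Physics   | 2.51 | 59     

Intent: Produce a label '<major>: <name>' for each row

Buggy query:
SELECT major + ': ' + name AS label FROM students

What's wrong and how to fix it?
Bug: '+' is numeric addition; on text columns SQLite converts them to 0 instead of concatenating

Fix: Replace + with || to concatenate text

Corrected query:
SELECT major || ': ' || name AS label FROM students

Result:
label           
----------------
Economics: Carol
History: Iris   
Physics: Frank  
CS: Kate        
Physics: Grace  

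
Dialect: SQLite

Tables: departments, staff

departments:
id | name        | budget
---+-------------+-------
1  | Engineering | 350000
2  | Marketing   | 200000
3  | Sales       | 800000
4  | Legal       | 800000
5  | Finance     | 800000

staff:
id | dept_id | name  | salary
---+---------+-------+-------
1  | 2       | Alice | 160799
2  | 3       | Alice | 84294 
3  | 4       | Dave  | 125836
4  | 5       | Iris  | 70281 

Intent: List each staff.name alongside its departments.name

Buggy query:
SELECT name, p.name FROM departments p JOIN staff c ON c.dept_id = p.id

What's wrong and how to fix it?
Bug: 'name' exists in both joined tables, so the database can't tell which one is meant

Fix: Qualify the column with its table alias (c.name)

Corrected query:
SELECT c.name, p.name FROM departments p JOIN staff c ON c.dept_id = p.id

Result:
name  | name     
------+----------
Alice | Marketing
Alice | Sales    
Dave  | Legal    
Iris  | Finance  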